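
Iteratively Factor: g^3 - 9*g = (g - 3)*(g^2 + 3*g) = g*(g - 3)*(g + 3)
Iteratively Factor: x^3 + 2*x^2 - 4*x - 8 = (x - 2)*(x^2 + 4*x + 4) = (x - 2)*(x + 2)*(x + 2)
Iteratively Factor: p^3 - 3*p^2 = (p)*(p^2 - 3*p) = p*(p - 3)*(p)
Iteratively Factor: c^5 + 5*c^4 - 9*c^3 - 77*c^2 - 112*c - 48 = (c - 4)*(c^4 + 9*c^3 + 27*c^2 + 31*c + 12) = (c - 4)*(c + 4)*(c^3 + 5*c^2 + 7*c + 3) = (c - 4)*(c + 3)*(c + 4)*(c^2 + 2*c + 1) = (c - 4)*(c + 1)*(c + 3)*(c + 4)*(c + 1)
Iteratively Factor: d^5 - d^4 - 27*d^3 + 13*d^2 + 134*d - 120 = (d - 2)*(d^4 + d^3 - 25*d^2 - 37*d + 60) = (d - 2)*(d - 1)*(d^3 + 2*d^2 - 23*d - 60) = (d - 5)*(d - 2)*(d - 1)*(d^2 + 7*d + 12) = (d - 5)*(d - 2)*(d - 1)*(d + 4)*(d + 3)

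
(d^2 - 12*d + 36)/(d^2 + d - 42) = (d - 6)/(d + 7)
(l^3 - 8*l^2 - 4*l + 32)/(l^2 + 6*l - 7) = (l^3 - 8*l^2 - 4*l + 32)/(l^2 + 6*l - 7)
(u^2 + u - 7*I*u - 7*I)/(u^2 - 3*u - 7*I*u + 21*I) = (u + 1)/(u - 3)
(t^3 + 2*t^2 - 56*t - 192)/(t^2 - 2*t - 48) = t + 4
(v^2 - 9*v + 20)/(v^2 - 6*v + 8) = (v - 5)/(v - 2)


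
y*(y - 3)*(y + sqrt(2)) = y^3 - 3*y^2 + sqrt(2)*y^2 - 3*sqrt(2)*y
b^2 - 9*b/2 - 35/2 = (b - 7)*(b + 5/2)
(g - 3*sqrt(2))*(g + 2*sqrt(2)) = g^2 - sqrt(2)*g - 12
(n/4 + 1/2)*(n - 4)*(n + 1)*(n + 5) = n^4/4 + n^3 - 15*n^2/4 - 29*n/2 - 10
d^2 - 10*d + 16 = (d - 8)*(d - 2)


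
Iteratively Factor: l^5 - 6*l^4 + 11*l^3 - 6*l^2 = (l)*(l^4 - 6*l^3 + 11*l^2 - 6*l) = l*(l - 1)*(l^3 - 5*l^2 + 6*l) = l*(l - 3)*(l - 1)*(l^2 - 2*l) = l*(l - 3)*(l - 2)*(l - 1)*(l)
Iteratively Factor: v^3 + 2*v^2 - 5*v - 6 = (v - 2)*(v^2 + 4*v + 3) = (v - 2)*(v + 3)*(v + 1)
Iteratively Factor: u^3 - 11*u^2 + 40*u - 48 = (u - 4)*(u^2 - 7*u + 12) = (u - 4)*(u - 3)*(u - 4)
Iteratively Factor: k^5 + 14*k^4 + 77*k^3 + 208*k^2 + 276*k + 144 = (k + 2)*(k^4 + 12*k^3 + 53*k^2 + 102*k + 72) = (k + 2)*(k + 3)*(k^3 + 9*k^2 + 26*k + 24) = (k + 2)*(k + 3)^2*(k^2 + 6*k + 8) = (k + 2)*(k + 3)^2*(k + 4)*(k + 2)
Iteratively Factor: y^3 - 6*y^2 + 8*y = (y)*(y^2 - 6*y + 8) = y*(y - 2)*(y - 4)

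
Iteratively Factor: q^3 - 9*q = (q)*(q^2 - 9) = q*(q + 3)*(q - 3)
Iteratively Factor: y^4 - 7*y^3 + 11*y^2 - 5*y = (y - 1)*(y^3 - 6*y^2 + 5*y) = (y - 1)^2*(y^2 - 5*y) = (y - 5)*(y - 1)^2*(y)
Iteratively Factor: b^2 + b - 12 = (b - 3)*(b + 4)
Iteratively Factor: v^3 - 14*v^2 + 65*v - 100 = (v - 5)*(v^2 - 9*v + 20) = (v - 5)*(v - 4)*(v - 5)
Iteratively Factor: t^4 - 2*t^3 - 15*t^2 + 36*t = (t - 3)*(t^3 + t^2 - 12*t) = (t - 3)*(t + 4)*(t^2 - 3*t) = t*(t - 3)*(t + 4)*(t - 3)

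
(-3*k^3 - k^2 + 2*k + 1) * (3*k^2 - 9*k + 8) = -9*k^5 + 24*k^4 - 9*k^3 - 23*k^2 + 7*k + 8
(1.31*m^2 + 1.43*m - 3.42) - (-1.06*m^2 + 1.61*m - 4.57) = 2.37*m^2 - 0.18*m + 1.15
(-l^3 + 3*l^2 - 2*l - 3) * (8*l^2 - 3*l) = -8*l^5 + 27*l^4 - 25*l^3 - 18*l^2 + 9*l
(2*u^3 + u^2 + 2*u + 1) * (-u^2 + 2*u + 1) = -2*u^5 + 3*u^4 + 2*u^3 + 4*u^2 + 4*u + 1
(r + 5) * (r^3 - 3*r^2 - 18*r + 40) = r^4 + 2*r^3 - 33*r^2 - 50*r + 200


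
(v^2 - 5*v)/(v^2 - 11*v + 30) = v/(v - 6)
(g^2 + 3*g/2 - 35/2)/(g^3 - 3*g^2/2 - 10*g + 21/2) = (g + 5)/(g^2 + 2*g - 3)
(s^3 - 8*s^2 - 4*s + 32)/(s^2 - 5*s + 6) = (s^2 - 6*s - 16)/(s - 3)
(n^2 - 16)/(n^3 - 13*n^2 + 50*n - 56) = (n + 4)/(n^2 - 9*n + 14)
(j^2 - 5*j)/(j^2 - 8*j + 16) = j*(j - 5)/(j^2 - 8*j + 16)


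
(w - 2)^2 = w^2 - 4*w + 4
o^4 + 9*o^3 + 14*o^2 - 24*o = o*(o - 1)*(o + 4)*(o + 6)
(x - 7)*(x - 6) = x^2 - 13*x + 42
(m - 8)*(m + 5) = m^2 - 3*m - 40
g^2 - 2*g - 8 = (g - 4)*(g + 2)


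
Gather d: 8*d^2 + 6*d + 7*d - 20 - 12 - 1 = 8*d^2 + 13*d - 33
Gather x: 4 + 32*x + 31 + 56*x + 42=88*x + 77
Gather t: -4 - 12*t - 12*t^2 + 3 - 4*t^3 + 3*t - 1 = -4*t^3 - 12*t^2 - 9*t - 2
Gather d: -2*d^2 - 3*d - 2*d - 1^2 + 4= -2*d^2 - 5*d + 3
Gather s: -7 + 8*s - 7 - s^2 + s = -s^2 + 9*s - 14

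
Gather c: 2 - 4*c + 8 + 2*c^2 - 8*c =2*c^2 - 12*c + 10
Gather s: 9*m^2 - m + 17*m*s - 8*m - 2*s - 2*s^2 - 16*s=9*m^2 - 9*m - 2*s^2 + s*(17*m - 18)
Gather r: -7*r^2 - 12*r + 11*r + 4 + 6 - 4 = -7*r^2 - r + 6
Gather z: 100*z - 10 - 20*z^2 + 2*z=-20*z^2 + 102*z - 10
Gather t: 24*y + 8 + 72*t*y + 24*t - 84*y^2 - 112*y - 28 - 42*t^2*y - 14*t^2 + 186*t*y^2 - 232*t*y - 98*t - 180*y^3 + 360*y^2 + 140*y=t^2*(-42*y - 14) + t*(186*y^2 - 160*y - 74) - 180*y^3 + 276*y^2 + 52*y - 20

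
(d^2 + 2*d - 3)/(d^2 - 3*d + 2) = (d + 3)/(d - 2)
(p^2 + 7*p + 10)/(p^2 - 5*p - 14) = (p + 5)/(p - 7)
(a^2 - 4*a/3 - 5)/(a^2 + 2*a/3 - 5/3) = (a - 3)/(a - 1)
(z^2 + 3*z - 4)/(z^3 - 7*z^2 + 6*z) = (z + 4)/(z*(z - 6))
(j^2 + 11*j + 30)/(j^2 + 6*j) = (j + 5)/j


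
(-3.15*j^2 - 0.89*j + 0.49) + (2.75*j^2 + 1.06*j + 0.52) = -0.4*j^2 + 0.17*j + 1.01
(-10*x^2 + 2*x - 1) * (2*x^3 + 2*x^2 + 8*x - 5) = -20*x^5 - 16*x^4 - 78*x^3 + 64*x^2 - 18*x + 5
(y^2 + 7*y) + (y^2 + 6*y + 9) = 2*y^2 + 13*y + 9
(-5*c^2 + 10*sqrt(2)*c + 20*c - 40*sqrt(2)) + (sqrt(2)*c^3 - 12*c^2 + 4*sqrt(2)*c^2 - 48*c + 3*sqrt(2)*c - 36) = sqrt(2)*c^3 - 17*c^2 + 4*sqrt(2)*c^2 - 28*c + 13*sqrt(2)*c - 40*sqrt(2) - 36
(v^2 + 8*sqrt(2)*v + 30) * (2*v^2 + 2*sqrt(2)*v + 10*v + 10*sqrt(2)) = 2*v^4 + 10*v^3 + 18*sqrt(2)*v^3 + 92*v^2 + 90*sqrt(2)*v^2 + 60*sqrt(2)*v + 460*v + 300*sqrt(2)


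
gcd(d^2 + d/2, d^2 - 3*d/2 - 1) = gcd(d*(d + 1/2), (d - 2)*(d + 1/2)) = d + 1/2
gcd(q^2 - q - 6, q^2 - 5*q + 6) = q - 3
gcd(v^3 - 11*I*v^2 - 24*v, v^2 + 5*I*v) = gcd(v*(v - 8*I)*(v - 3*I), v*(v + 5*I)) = v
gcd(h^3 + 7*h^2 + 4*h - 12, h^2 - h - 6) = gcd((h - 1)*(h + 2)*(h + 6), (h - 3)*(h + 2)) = h + 2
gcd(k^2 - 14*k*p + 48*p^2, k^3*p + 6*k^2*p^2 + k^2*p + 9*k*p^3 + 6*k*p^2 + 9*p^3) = 1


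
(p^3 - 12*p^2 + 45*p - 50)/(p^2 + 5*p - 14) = (p^2 - 10*p + 25)/(p + 7)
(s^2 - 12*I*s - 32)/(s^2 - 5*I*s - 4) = (s - 8*I)/(s - I)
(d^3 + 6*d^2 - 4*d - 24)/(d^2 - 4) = d + 6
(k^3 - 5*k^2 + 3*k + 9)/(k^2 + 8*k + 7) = (k^2 - 6*k + 9)/(k + 7)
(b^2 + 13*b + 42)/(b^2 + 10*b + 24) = (b + 7)/(b + 4)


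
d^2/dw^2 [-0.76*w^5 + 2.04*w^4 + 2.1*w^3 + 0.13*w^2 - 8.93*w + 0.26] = -15.2*w^3 + 24.48*w^2 + 12.6*w + 0.26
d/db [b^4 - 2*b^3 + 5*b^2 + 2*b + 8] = 4*b^3 - 6*b^2 + 10*b + 2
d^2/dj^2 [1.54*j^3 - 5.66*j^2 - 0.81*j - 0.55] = 9.24*j - 11.32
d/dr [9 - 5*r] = -5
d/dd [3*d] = 3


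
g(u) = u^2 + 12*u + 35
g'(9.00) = 30.00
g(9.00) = 224.00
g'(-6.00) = 0.00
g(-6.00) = -1.00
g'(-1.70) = 8.60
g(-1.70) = 17.49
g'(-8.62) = -5.24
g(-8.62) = 5.86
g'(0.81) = 13.62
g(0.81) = 45.38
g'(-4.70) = 2.60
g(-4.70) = 0.69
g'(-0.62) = 10.76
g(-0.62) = 27.94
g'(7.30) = 26.60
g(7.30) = 175.89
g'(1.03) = 14.06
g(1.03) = 48.42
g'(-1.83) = 8.34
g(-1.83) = 16.39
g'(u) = 2*u + 12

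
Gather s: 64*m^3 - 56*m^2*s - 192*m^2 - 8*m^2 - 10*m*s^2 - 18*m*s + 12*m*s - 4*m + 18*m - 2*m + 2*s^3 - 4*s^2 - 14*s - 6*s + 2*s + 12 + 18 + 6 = 64*m^3 - 200*m^2 + 12*m + 2*s^3 + s^2*(-10*m - 4) + s*(-56*m^2 - 6*m - 18) + 36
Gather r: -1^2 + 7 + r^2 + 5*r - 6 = r^2 + 5*r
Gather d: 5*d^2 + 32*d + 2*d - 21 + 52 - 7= 5*d^2 + 34*d + 24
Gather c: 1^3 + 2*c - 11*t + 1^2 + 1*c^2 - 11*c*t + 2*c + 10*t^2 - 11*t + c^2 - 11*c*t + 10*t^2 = 2*c^2 + c*(4 - 22*t) + 20*t^2 - 22*t + 2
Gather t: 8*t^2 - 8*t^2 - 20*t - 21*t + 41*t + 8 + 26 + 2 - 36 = 0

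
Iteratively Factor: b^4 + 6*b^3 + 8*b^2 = (b)*(b^3 + 6*b^2 + 8*b) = b^2*(b^2 + 6*b + 8) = b^2*(b + 4)*(b + 2)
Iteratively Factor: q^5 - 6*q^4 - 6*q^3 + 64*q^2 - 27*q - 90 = (q - 3)*(q^4 - 3*q^3 - 15*q^2 + 19*q + 30) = (q - 5)*(q - 3)*(q^3 + 2*q^2 - 5*q - 6) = (q - 5)*(q - 3)*(q + 1)*(q^2 + q - 6) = (q - 5)*(q - 3)*(q + 1)*(q + 3)*(q - 2)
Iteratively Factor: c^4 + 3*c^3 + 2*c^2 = (c)*(c^3 + 3*c^2 + 2*c) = c*(c + 1)*(c^2 + 2*c) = c^2*(c + 1)*(c + 2)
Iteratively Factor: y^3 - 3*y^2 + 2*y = (y)*(y^2 - 3*y + 2) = y*(y - 1)*(y - 2)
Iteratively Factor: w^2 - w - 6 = (w + 2)*(w - 3)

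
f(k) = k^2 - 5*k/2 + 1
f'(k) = 2*k - 5/2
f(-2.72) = 15.20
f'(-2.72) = -7.94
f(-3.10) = 18.36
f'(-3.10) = -8.70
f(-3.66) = 23.55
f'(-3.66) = -9.82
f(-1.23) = 5.59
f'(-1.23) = -4.96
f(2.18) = 0.30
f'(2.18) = 1.86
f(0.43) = 0.11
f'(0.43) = -1.64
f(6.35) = 25.45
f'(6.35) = 10.20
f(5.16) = 14.73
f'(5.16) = 7.82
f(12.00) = 115.00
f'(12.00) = 21.50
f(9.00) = 59.50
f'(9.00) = 15.50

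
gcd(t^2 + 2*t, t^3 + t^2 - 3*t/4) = t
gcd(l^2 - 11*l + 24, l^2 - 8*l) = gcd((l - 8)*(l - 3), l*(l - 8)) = l - 8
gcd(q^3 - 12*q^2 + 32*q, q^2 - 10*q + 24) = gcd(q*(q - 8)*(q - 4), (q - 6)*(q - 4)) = q - 4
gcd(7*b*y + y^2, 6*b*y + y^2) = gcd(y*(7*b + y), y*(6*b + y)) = y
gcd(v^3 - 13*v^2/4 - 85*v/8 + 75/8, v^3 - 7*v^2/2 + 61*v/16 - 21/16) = v - 3/4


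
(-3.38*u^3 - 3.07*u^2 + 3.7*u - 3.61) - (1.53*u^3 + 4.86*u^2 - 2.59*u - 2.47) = -4.91*u^3 - 7.93*u^2 + 6.29*u - 1.14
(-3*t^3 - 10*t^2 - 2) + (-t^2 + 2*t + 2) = -3*t^3 - 11*t^2 + 2*t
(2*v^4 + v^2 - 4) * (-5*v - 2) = -10*v^5 - 4*v^4 - 5*v^3 - 2*v^2 + 20*v + 8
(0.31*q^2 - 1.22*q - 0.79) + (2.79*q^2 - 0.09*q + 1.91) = 3.1*q^2 - 1.31*q + 1.12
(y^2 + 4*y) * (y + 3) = y^3 + 7*y^2 + 12*y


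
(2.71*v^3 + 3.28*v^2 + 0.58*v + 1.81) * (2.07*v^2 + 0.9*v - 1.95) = 5.6097*v^5 + 9.2286*v^4 - 1.1319*v^3 - 2.1273*v^2 + 0.498*v - 3.5295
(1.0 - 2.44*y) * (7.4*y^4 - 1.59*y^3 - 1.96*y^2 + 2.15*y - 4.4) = -18.056*y^5 + 11.2796*y^4 + 3.1924*y^3 - 7.206*y^2 + 12.886*y - 4.4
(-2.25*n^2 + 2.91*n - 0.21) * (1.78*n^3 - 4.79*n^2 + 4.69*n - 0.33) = -4.005*n^5 + 15.9573*n^4 - 24.8652*n^3 + 15.3963*n^2 - 1.9452*n + 0.0693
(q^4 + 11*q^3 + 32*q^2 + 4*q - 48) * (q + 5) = q^5 + 16*q^4 + 87*q^3 + 164*q^2 - 28*q - 240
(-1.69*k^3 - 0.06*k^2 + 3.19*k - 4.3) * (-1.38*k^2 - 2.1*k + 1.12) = 2.3322*k^5 + 3.6318*k^4 - 6.169*k^3 - 0.8322*k^2 + 12.6028*k - 4.816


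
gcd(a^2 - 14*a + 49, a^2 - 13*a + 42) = a - 7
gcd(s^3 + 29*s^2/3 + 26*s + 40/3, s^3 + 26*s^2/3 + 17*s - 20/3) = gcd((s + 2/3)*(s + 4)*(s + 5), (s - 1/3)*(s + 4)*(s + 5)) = s^2 + 9*s + 20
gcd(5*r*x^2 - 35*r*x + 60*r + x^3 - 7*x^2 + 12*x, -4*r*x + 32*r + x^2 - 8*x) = 1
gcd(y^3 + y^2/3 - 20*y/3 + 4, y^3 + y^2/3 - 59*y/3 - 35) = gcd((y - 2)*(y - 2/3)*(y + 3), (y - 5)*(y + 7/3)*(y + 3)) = y + 3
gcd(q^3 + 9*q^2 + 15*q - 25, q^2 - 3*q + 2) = q - 1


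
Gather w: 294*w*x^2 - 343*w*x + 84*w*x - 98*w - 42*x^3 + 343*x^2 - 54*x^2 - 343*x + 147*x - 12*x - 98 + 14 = w*(294*x^2 - 259*x - 98) - 42*x^3 + 289*x^2 - 208*x - 84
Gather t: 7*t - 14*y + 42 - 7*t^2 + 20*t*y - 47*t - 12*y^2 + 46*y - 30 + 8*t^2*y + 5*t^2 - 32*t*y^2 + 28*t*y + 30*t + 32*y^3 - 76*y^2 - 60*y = t^2*(8*y - 2) + t*(-32*y^2 + 48*y - 10) + 32*y^3 - 88*y^2 - 28*y + 12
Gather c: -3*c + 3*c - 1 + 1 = 0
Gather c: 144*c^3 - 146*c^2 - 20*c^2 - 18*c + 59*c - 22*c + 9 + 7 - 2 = 144*c^3 - 166*c^2 + 19*c + 14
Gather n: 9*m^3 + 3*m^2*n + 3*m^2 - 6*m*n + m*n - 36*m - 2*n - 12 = 9*m^3 + 3*m^2 - 36*m + n*(3*m^2 - 5*m - 2) - 12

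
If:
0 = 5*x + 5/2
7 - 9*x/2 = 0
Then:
No Solution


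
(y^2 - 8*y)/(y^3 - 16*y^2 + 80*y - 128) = y/(y^2 - 8*y + 16)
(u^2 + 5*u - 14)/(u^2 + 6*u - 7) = (u - 2)/(u - 1)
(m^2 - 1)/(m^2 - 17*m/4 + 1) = 4*(m^2 - 1)/(4*m^2 - 17*m + 4)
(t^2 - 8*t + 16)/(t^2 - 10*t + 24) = (t - 4)/(t - 6)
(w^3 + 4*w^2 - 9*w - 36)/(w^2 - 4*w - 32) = (w^2 - 9)/(w - 8)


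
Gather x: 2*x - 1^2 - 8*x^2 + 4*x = -8*x^2 + 6*x - 1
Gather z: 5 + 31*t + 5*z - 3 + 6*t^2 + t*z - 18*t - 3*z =6*t^2 + 13*t + z*(t + 2) + 2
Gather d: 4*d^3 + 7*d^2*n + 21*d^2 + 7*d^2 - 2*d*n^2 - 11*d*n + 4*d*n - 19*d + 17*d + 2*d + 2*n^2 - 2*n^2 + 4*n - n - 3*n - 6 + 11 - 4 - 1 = 4*d^3 + d^2*(7*n + 28) + d*(-2*n^2 - 7*n)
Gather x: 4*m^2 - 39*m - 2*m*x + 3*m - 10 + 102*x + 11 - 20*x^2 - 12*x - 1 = 4*m^2 - 36*m - 20*x^2 + x*(90 - 2*m)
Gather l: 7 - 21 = -14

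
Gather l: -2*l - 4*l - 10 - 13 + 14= -6*l - 9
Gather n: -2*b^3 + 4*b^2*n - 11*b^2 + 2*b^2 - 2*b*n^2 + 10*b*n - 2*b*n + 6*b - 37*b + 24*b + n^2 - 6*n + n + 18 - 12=-2*b^3 - 9*b^2 - 7*b + n^2*(1 - 2*b) + n*(4*b^2 + 8*b - 5) + 6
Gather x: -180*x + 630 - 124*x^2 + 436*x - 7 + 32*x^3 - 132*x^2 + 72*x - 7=32*x^3 - 256*x^2 + 328*x + 616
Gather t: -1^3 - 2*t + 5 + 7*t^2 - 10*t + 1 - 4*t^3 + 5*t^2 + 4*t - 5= -4*t^3 + 12*t^2 - 8*t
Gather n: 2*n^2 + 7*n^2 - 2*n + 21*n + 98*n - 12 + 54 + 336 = 9*n^2 + 117*n + 378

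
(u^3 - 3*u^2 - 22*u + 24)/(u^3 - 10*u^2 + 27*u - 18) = (u + 4)/(u - 3)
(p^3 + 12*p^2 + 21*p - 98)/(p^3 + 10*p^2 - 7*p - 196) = (p - 2)/(p - 4)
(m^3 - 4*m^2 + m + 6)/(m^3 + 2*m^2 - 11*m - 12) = (m - 2)/(m + 4)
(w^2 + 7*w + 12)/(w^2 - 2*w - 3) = (w^2 + 7*w + 12)/(w^2 - 2*w - 3)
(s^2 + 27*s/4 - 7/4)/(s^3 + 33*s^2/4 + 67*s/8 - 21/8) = 2/(2*s + 3)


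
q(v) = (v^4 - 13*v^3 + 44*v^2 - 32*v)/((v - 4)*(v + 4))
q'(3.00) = -2.10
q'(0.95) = -1.31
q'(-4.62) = 602.11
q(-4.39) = 751.73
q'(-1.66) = 27.51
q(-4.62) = 528.50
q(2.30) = -2.71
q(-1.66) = -18.23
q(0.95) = 0.07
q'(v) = (4*v^3 - 39*v^2 + 88*v - 32)/((v - 4)*(v + 4)) - (v^4 - 13*v^3 + 44*v^2 - 32*v)/((v - 4)*(v + 4)^2) - (v^4 - 13*v^3 + 44*v^2 - 32*v)/((v - 4)^2*(v + 4))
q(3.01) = -4.31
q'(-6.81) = 3.77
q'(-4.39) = 1556.13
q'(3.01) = -2.10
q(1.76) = -1.45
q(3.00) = -4.29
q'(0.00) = 2.00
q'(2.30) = -2.35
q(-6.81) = 280.32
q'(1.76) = -2.25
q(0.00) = 0.00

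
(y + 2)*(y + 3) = y^2 + 5*y + 6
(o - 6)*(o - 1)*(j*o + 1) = j*o^3 - 7*j*o^2 + 6*j*o + o^2 - 7*o + 6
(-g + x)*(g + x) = -g^2 + x^2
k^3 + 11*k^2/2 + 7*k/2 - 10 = (k - 1)*(k + 5/2)*(k + 4)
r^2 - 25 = (r - 5)*(r + 5)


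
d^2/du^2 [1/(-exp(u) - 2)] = (2 - exp(u))*exp(u)/(exp(u) + 2)^3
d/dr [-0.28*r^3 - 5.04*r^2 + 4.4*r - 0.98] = -0.84*r^2 - 10.08*r + 4.4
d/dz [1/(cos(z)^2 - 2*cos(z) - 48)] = 2*(cos(z) - 1)*sin(z)/(sin(z)^2 + 2*cos(z) + 47)^2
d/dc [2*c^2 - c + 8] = 4*c - 1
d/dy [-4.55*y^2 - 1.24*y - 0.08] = -9.1*y - 1.24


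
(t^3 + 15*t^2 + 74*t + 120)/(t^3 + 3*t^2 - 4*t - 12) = (t^3 + 15*t^2 + 74*t + 120)/(t^3 + 3*t^2 - 4*t - 12)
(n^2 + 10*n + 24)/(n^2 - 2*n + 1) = (n^2 + 10*n + 24)/(n^2 - 2*n + 1)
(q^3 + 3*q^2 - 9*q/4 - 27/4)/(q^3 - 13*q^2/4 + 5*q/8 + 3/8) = 2*(4*q^3 + 12*q^2 - 9*q - 27)/(8*q^3 - 26*q^2 + 5*q + 3)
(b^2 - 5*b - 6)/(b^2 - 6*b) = (b + 1)/b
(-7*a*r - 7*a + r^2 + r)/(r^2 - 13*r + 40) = (-7*a*r - 7*a + r^2 + r)/(r^2 - 13*r + 40)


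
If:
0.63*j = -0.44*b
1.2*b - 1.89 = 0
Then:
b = 1.58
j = -1.10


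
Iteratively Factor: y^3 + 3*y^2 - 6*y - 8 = (y - 2)*(y^2 + 5*y + 4) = (y - 2)*(y + 1)*(y + 4)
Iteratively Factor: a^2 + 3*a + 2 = (a + 2)*(a + 1)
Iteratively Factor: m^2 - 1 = (m + 1)*(m - 1)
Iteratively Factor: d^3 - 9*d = (d - 3)*(d^2 + 3*d) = d*(d - 3)*(d + 3)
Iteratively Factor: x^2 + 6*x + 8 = (x + 4)*(x + 2)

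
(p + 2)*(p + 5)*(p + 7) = p^3 + 14*p^2 + 59*p + 70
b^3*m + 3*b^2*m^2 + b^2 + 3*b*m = b*(b + 3*m)*(b*m + 1)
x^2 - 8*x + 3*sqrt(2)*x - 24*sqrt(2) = (x - 8)*(x + 3*sqrt(2))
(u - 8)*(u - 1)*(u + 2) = u^3 - 7*u^2 - 10*u + 16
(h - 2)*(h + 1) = h^2 - h - 2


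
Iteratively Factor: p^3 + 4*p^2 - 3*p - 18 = (p + 3)*(p^2 + p - 6) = (p - 2)*(p + 3)*(p + 3)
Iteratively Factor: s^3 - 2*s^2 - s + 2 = (s - 1)*(s^2 - s - 2) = (s - 1)*(s + 1)*(s - 2)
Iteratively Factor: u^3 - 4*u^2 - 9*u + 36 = (u + 3)*(u^2 - 7*u + 12) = (u - 4)*(u + 3)*(u - 3)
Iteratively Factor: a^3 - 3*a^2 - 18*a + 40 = (a - 2)*(a^2 - a - 20) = (a - 5)*(a - 2)*(a + 4)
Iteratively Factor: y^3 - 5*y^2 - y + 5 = (y - 5)*(y^2 - 1) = (y - 5)*(y - 1)*(y + 1)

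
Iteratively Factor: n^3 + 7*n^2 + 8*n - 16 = (n + 4)*(n^2 + 3*n - 4) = (n + 4)^2*(n - 1)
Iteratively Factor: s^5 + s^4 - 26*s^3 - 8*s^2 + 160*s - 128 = (s - 2)*(s^4 + 3*s^3 - 20*s^2 - 48*s + 64) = (s - 2)*(s + 4)*(s^3 - s^2 - 16*s + 16) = (s - 4)*(s - 2)*(s + 4)*(s^2 + 3*s - 4) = (s - 4)*(s - 2)*(s - 1)*(s + 4)*(s + 4)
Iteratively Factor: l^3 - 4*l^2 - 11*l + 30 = (l - 5)*(l^2 + l - 6) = (l - 5)*(l - 2)*(l + 3)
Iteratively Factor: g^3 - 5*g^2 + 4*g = (g - 1)*(g^2 - 4*g) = g*(g - 1)*(g - 4)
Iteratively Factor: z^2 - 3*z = (z - 3)*(z)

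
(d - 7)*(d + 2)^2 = d^3 - 3*d^2 - 24*d - 28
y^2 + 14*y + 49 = (y + 7)^2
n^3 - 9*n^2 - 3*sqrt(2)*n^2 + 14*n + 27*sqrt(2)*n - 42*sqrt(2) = (n - 7)*(n - 2)*(n - 3*sqrt(2))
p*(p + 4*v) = p^2 + 4*p*v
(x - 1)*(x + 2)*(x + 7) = x^3 + 8*x^2 + 5*x - 14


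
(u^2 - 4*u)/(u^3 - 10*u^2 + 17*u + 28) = u/(u^2 - 6*u - 7)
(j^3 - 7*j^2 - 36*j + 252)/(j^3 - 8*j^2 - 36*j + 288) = (j - 7)/(j - 8)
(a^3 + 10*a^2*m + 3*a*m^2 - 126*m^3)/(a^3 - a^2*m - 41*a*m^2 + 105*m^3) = (a + 6*m)/(a - 5*m)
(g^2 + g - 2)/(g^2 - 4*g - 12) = (g - 1)/(g - 6)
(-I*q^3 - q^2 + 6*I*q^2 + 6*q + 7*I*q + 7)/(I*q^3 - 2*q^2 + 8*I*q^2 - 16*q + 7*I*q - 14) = (-q^2 + q*(7 + I) - 7*I)/(q^2 + q*(7 + 2*I) + 14*I)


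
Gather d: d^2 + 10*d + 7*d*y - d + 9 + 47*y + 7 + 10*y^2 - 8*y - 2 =d^2 + d*(7*y + 9) + 10*y^2 + 39*y + 14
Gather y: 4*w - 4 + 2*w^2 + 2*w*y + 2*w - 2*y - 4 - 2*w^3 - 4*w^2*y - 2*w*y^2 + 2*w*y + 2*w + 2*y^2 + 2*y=-2*w^3 + 2*w^2 + 8*w + y^2*(2 - 2*w) + y*(-4*w^2 + 4*w) - 8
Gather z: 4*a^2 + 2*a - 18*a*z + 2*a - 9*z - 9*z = 4*a^2 + 4*a + z*(-18*a - 18)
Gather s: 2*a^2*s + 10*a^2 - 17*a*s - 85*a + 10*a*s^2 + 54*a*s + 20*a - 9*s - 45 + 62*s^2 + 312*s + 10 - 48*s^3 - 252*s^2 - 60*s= 10*a^2 - 65*a - 48*s^3 + s^2*(10*a - 190) + s*(2*a^2 + 37*a + 243) - 35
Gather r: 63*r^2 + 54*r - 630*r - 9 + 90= 63*r^2 - 576*r + 81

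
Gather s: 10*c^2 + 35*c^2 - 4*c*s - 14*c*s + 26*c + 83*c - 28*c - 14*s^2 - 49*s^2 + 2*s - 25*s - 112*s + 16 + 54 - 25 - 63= 45*c^2 + 81*c - 63*s^2 + s*(-18*c - 135) - 18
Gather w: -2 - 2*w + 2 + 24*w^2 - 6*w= 24*w^2 - 8*w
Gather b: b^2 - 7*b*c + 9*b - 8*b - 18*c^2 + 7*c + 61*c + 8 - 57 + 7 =b^2 + b*(1 - 7*c) - 18*c^2 + 68*c - 42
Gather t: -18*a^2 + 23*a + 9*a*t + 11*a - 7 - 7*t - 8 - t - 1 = -18*a^2 + 34*a + t*(9*a - 8) - 16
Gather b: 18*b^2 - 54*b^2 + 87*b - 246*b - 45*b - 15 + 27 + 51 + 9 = -36*b^2 - 204*b + 72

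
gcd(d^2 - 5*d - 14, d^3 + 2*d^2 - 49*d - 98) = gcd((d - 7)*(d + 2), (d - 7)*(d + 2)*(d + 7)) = d^2 - 5*d - 14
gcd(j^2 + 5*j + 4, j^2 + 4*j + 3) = j + 1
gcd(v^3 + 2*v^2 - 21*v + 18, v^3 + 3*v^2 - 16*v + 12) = v^2 + 5*v - 6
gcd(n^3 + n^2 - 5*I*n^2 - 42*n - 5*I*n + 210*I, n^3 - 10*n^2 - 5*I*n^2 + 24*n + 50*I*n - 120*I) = n^2 + n*(-6 - 5*I) + 30*I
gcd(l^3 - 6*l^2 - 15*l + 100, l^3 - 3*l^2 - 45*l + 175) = l^2 - 10*l + 25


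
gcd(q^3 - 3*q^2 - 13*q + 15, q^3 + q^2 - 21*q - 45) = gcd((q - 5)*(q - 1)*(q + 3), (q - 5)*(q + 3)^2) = q^2 - 2*q - 15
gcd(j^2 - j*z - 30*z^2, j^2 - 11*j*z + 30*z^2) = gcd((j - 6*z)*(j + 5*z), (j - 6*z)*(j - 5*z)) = -j + 6*z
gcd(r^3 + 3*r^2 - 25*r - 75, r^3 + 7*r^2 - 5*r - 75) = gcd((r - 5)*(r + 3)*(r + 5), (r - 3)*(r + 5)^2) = r + 5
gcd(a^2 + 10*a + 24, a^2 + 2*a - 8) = a + 4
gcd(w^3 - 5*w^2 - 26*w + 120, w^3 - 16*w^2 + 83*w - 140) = w - 4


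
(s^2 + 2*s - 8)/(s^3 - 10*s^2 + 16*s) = (s + 4)/(s*(s - 8))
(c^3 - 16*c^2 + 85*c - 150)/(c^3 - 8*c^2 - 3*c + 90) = (c - 5)/(c + 3)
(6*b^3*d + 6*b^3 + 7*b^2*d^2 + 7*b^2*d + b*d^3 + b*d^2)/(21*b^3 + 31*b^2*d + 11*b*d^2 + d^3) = b*(6*b*d + 6*b + d^2 + d)/(21*b^2 + 10*b*d + d^2)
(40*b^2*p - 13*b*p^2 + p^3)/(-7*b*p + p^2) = (-40*b^2 + 13*b*p - p^2)/(7*b - p)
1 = 1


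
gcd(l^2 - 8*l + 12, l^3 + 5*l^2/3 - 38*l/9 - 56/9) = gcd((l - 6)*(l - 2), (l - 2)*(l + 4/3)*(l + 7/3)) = l - 2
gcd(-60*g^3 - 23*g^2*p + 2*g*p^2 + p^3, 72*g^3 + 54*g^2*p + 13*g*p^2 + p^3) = 12*g^2 + 7*g*p + p^2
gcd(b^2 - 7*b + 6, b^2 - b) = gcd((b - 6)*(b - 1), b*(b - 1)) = b - 1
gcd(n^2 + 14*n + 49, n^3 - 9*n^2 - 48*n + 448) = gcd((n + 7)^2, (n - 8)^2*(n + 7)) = n + 7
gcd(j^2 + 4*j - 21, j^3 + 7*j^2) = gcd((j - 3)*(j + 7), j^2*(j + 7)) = j + 7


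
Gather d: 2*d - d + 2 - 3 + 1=d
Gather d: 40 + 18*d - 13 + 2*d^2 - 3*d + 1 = 2*d^2 + 15*d + 28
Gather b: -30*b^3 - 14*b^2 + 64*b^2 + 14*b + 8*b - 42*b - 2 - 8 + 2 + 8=-30*b^3 + 50*b^2 - 20*b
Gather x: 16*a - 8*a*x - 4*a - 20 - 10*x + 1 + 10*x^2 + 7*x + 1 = 12*a + 10*x^2 + x*(-8*a - 3) - 18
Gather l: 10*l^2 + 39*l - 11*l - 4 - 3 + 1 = 10*l^2 + 28*l - 6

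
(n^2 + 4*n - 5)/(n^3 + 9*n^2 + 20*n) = (n - 1)/(n*(n + 4))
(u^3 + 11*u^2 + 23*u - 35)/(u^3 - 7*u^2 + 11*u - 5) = (u^2 + 12*u + 35)/(u^2 - 6*u + 5)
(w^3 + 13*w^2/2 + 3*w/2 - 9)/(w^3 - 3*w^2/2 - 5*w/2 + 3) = (w + 6)/(w - 2)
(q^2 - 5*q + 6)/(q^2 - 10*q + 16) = (q - 3)/(q - 8)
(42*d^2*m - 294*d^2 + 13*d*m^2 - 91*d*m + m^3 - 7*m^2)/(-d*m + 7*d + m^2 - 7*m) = (-42*d^2 - 13*d*m - m^2)/(d - m)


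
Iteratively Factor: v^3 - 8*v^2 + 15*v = (v)*(v^2 - 8*v + 15) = v*(v - 5)*(v - 3)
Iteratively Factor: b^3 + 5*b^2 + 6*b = (b)*(b^2 + 5*b + 6) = b*(b + 3)*(b + 2)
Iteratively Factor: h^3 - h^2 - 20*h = (h - 5)*(h^2 + 4*h) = h*(h - 5)*(h + 4)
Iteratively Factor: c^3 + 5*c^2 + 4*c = (c)*(c^2 + 5*c + 4) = c*(c + 1)*(c + 4)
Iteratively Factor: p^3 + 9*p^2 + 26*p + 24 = (p + 4)*(p^2 + 5*p + 6) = (p + 3)*(p + 4)*(p + 2)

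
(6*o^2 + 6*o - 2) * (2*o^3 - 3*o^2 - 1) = 12*o^5 - 6*o^4 - 22*o^3 - 6*o + 2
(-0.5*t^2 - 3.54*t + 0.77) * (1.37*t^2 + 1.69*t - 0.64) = -0.685*t^4 - 5.6948*t^3 - 4.6077*t^2 + 3.5669*t - 0.4928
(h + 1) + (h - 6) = 2*h - 5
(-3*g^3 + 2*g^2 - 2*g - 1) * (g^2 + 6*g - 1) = -3*g^5 - 16*g^4 + 13*g^3 - 15*g^2 - 4*g + 1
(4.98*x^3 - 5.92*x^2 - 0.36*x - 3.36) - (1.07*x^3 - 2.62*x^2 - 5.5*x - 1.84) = 3.91*x^3 - 3.3*x^2 + 5.14*x - 1.52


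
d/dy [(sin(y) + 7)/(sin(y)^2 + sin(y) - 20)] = (-14*sin(y) + cos(y)^2 - 28)*cos(y)/(sin(y)^2 + sin(y) - 20)^2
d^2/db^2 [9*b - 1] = 0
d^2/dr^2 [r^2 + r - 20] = 2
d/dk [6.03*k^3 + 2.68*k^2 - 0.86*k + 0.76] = 18.09*k^2 + 5.36*k - 0.86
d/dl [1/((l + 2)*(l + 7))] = (-2*l - 9)/(l^4 + 18*l^3 + 109*l^2 + 252*l + 196)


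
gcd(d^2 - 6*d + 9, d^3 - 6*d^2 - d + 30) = d - 3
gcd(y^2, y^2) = y^2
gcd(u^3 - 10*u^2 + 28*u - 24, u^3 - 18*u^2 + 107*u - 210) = u - 6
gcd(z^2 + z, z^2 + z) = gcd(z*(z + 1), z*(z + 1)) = z^2 + z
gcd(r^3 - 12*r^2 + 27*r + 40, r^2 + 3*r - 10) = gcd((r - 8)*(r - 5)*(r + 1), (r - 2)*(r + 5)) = 1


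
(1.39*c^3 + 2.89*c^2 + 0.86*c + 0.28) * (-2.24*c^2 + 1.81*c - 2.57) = -3.1136*c^5 - 3.9577*c^4 - 0.267799999999999*c^3 - 6.4979*c^2 - 1.7034*c - 0.7196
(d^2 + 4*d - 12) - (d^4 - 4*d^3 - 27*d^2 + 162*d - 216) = -d^4 + 4*d^3 + 28*d^2 - 158*d + 204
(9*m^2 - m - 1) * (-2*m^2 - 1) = -18*m^4 + 2*m^3 - 7*m^2 + m + 1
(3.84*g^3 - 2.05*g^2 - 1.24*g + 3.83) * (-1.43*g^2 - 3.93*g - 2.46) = -5.4912*g^5 - 12.1597*g^4 + 0.383300000000001*g^3 + 4.4393*g^2 - 12.0015*g - 9.4218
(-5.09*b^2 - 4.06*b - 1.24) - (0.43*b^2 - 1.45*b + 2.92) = -5.52*b^2 - 2.61*b - 4.16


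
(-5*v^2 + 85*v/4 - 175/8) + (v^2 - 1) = -4*v^2 + 85*v/4 - 183/8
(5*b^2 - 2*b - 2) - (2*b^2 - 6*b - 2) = 3*b^2 + 4*b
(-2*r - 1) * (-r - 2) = 2*r^2 + 5*r + 2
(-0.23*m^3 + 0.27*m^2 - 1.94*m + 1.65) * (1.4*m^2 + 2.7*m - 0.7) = -0.322*m^5 - 0.243*m^4 - 1.826*m^3 - 3.117*m^2 + 5.813*m - 1.155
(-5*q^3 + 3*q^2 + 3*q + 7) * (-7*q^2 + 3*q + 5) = 35*q^5 - 36*q^4 - 37*q^3 - 25*q^2 + 36*q + 35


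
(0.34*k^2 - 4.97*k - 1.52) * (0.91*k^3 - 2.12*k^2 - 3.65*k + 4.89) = 0.3094*k^5 - 5.2435*k^4 + 7.9122*k^3 + 23.0255*k^2 - 18.7553*k - 7.4328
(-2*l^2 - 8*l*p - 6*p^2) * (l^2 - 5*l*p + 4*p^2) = -2*l^4 + 2*l^3*p + 26*l^2*p^2 - 2*l*p^3 - 24*p^4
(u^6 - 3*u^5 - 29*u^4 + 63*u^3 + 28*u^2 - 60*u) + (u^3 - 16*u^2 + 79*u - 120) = u^6 - 3*u^5 - 29*u^4 + 64*u^3 + 12*u^2 + 19*u - 120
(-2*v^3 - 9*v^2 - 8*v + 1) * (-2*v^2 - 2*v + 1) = 4*v^5 + 22*v^4 + 32*v^3 + 5*v^2 - 10*v + 1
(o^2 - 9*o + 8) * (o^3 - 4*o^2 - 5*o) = o^5 - 13*o^4 + 39*o^3 + 13*o^2 - 40*o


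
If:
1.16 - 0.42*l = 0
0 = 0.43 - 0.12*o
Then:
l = 2.76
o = 3.58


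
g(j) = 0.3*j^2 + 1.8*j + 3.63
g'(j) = 0.6*j + 1.8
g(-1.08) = 2.04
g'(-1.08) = 1.15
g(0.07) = 3.76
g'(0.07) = 1.84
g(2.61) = 10.37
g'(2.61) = 3.37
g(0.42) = 4.44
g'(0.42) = 2.05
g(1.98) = 8.37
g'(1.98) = 2.99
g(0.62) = 4.86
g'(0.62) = 2.17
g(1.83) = 7.93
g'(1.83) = 2.90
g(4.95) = 19.89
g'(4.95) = 4.77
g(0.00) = 3.63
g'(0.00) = 1.80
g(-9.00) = 11.73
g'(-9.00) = -3.60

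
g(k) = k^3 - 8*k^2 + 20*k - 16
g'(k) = 3*k^2 - 16*k + 20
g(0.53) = -7.50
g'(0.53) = 12.36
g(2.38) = -0.23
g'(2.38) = -1.09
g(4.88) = 7.30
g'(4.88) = 13.36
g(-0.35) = -24.02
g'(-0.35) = 25.97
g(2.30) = -0.15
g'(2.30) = -0.93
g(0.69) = -5.68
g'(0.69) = 10.39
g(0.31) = -10.54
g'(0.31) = 15.33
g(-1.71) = -78.59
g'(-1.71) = 56.13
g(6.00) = 32.00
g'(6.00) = 32.00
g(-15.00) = -5491.00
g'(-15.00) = 935.00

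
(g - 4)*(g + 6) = g^2 + 2*g - 24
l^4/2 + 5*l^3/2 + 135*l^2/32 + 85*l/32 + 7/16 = (l/2 + 1)*(l + 1/4)*(l + 1)*(l + 7/4)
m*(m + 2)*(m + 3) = m^3 + 5*m^2 + 6*m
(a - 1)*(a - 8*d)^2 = a^3 - 16*a^2*d - a^2 + 64*a*d^2 + 16*a*d - 64*d^2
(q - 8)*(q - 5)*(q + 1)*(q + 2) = q^4 - 10*q^3 + 3*q^2 + 94*q + 80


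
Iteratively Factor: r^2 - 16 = (r - 4)*(r + 4)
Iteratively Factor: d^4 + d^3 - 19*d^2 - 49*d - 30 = (d - 5)*(d^3 + 6*d^2 + 11*d + 6) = (d - 5)*(d + 3)*(d^2 + 3*d + 2) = (d - 5)*(d + 1)*(d + 3)*(d + 2)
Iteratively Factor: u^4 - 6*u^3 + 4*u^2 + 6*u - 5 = (u + 1)*(u^3 - 7*u^2 + 11*u - 5) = (u - 1)*(u + 1)*(u^2 - 6*u + 5) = (u - 5)*(u - 1)*(u + 1)*(u - 1)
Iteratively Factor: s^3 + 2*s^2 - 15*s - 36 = (s + 3)*(s^2 - s - 12) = (s - 4)*(s + 3)*(s + 3)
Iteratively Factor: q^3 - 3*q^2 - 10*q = (q - 5)*(q^2 + 2*q) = (q - 5)*(q + 2)*(q)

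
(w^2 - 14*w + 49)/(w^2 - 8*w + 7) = (w - 7)/(w - 1)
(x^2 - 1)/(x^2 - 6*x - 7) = (x - 1)/(x - 7)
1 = 1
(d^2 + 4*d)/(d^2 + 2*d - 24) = d*(d + 4)/(d^2 + 2*d - 24)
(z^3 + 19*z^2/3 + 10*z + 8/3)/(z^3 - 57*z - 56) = (3*z^3 + 19*z^2 + 30*z + 8)/(3*(z^3 - 57*z - 56))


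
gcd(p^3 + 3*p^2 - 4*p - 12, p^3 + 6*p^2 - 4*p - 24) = p^2 - 4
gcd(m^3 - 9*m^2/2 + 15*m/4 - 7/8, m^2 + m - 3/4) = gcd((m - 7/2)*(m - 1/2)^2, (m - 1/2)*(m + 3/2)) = m - 1/2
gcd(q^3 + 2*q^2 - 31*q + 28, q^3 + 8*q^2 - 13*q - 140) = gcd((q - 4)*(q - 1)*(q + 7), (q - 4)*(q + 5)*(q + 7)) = q^2 + 3*q - 28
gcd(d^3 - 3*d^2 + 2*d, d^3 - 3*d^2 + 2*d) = d^3 - 3*d^2 + 2*d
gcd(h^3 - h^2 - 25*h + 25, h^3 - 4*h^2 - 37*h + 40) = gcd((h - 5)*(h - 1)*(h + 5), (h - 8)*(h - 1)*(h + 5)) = h^2 + 4*h - 5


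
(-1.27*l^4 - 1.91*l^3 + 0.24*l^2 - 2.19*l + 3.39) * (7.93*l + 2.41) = -10.0711*l^5 - 18.207*l^4 - 2.6999*l^3 - 16.7883*l^2 + 21.6048*l + 8.1699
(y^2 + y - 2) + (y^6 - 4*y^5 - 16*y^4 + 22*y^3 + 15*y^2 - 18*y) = y^6 - 4*y^5 - 16*y^4 + 22*y^3 + 16*y^2 - 17*y - 2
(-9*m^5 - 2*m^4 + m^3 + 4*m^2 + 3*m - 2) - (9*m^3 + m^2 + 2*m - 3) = -9*m^5 - 2*m^4 - 8*m^3 + 3*m^2 + m + 1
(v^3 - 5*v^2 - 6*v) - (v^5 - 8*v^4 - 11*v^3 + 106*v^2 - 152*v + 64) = -v^5 + 8*v^4 + 12*v^3 - 111*v^2 + 146*v - 64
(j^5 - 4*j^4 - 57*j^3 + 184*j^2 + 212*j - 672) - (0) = j^5 - 4*j^4 - 57*j^3 + 184*j^2 + 212*j - 672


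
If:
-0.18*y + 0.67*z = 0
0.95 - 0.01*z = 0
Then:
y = 353.61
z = 95.00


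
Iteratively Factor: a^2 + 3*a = (a)*(a + 3)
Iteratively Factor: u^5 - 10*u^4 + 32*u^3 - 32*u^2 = (u - 4)*(u^4 - 6*u^3 + 8*u^2) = (u - 4)*(u - 2)*(u^3 - 4*u^2) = (u - 4)^2*(u - 2)*(u^2) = u*(u - 4)^2*(u - 2)*(u)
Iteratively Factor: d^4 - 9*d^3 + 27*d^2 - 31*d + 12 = (d - 4)*(d^3 - 5*d^2 + 7*d - 3) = (d - 4)*(d - 1)*(d^2 - 4*d + 3) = (d - 4)*(d - 3)*(d - 1)*(d - 1)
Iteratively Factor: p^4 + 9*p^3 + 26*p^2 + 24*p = (p + 2)*(p^3 + 7*p^2 + 12*p) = (p + 2)*(p + 4)*(p^2 + 3*p) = (p + 2)*(p + 3)*(p + 4)*(p)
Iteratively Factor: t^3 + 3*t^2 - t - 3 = (t + 3)*(t^2 - 1) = (t - 1)*(t + 3)*(t + 1)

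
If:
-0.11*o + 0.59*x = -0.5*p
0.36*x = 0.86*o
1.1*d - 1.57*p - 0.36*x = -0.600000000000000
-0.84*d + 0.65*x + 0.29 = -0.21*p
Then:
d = 0.09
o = -0.22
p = 0.56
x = -0.52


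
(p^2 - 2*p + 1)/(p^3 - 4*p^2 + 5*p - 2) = 1/(p - 2)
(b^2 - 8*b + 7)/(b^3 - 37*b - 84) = (b - 1)/(b^2 + 7*b + 12)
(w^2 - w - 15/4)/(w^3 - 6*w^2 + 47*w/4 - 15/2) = (2*w + 3)/(2*w^2 - 7*w + 6)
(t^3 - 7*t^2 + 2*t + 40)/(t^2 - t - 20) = (t^2 - 2*t - 8)/(t + 4)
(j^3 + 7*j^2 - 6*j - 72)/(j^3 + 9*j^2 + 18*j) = (j^2 + j - 12)/(j*(j + 3))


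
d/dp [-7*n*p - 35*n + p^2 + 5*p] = -7*n + 2*p + 5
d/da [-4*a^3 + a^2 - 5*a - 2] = -12*a^2 + 2*a - 5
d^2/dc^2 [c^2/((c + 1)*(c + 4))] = 2*(-5*c^3 - 12*c^2 + 16)/(c^6 + 15*c^5 + 87*c^4 + 245*c^3 + 348*c^2 + 240*c + 64)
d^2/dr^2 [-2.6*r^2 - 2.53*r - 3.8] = -5.20000000000000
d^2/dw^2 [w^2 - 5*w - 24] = 2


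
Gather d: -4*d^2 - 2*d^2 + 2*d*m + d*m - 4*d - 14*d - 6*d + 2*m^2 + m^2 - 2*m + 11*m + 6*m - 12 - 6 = -6*d^2 + d*(3*m - 24) + 3*m^2 + 15*m - 18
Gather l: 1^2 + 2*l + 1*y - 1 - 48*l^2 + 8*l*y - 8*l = -48*l^2 + l*(8*y - 6) + y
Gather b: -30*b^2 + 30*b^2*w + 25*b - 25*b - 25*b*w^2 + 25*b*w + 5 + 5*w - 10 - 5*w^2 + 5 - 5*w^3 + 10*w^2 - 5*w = b^2*(30*w - 30) + b*(-25*w^2 + 25*w) - 5*w^3 + 5*w^2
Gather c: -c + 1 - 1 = -c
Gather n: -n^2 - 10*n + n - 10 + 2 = -n^2 - 9*n - 8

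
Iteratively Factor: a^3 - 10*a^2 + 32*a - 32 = (a - 4)*(a^2 - 6*a + 8) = (a - 4)^2*(a - 2)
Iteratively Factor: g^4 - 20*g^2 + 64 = (g - 2)*(g^3 + 2*g^2 - 16*g - 32) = (g - 4)*(g - 2)*(g^2 + 6*g + 8) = (g - 4)*(g - 2)*(g + 2)*(g + 4)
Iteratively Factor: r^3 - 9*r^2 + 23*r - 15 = (r - 3)*(r^2 - 6*r + 5) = (r - 3)*(r - 1)*(r - 5)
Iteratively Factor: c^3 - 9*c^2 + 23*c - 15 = (c - 5)*(c^2 - 4*c + 3) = (c - 5)*(c - 3)*(c - 1)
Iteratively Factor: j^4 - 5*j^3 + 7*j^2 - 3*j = (j)*(j^3 - 5*j^2 + 7*j - 3) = j*(j - 1)*(j^2 - 4*j + 3) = j*(j - 1)^2*(j - 3)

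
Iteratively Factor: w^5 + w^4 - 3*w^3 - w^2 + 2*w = (w - 1)*(w^4 + 2*w^3 - w^2 - 2*w) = (w - 1)^2*(w^3 + 3*w^2 + 2*w) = (w - 1)^2*(w + 1)*(w^2 + 2*w) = (w - 1)^2*(w + 1)*(w + 2)*(w)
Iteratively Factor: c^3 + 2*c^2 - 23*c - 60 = (c + 4)*(c^2 - 2*c - 15) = (c - 5)*(c + 4)*(c + 3)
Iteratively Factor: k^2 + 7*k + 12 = (k + 3)*(k + 4)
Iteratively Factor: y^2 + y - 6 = (y + 3)*(y - 2)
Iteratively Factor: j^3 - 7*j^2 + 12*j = (j - 3)*(j^2 - 4*j) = j*(j - 3)*(j - 4)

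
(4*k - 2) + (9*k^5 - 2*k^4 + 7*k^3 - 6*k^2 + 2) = 9*k^5 - 2*k^4 + 7*k^3 - 6*k^2 + 4*k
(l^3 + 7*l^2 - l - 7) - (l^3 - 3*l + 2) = 7*l^2 + 2*l - 9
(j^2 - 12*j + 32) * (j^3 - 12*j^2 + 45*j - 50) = j^5 - 24*j^4 + 221*j^3 - 974*j^2 + 2040*j - 1600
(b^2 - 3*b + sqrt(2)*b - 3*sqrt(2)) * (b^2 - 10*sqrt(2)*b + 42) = b^4 - 9*sqrt(2)*b^3 - 3*b^3 + 22*b^2 + 27*sqrt(2)*b^2 - 66*b + 42*sqrt(2)*b - 126*sqrt(2)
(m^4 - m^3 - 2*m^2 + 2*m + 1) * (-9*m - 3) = -9*m^5 + 6*m^4 + 21*m^3 - 12*m^2 - 15*m - 3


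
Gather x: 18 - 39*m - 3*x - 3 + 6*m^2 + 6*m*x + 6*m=6*m^2 - 33*m + x*(6*m - 3) + 15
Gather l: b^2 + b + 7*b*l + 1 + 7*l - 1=b^2 + b + l*(7*b + 7)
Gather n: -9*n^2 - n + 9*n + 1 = -9*n^2 + 8*n + 1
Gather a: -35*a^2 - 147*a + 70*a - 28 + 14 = -35*a^2 - 77*a - 14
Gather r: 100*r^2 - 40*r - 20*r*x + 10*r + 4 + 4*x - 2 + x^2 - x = 100*r^2 + r*(-20*x - 30) + x^2 + 3*x + 2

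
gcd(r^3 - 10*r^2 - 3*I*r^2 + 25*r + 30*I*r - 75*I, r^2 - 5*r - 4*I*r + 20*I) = r - 5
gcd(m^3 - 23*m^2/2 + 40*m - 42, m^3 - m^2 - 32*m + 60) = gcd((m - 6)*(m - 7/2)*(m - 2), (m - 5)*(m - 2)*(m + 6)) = m - 2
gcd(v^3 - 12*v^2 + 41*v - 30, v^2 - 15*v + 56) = 1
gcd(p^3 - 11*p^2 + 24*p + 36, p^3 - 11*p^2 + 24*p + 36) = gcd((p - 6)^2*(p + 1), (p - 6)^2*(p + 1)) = p^3 - 11*p^2 + 24*p + 36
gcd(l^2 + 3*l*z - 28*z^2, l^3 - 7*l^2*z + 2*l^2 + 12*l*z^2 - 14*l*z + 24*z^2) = -l + 4*z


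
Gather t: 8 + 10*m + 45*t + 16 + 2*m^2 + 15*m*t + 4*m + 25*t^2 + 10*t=2*m^2 + 14*m + 25*t^2 + t*(15*m + 55) + 24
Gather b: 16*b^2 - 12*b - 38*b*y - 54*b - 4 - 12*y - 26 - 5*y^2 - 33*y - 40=16*b^2 + b*(-38*y - 66) - 5*y^2 - 45*y - 70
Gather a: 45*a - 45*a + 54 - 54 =0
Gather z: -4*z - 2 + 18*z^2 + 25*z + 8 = 18*z^2 + 21*z + 6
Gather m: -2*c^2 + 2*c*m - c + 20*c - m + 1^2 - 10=-2*c^2 + 19*c + m*(2*c - 1) - 9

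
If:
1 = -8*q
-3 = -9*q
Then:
No Solution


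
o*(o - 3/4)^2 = o^3 - 3*o^2/2 + 9*o/16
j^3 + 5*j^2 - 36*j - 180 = (j - 6)*(j + 5)*(j + 6)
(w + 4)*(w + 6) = w^2 + 10*w + 24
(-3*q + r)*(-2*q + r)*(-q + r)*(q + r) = -6*q^4 + 5*q^3*r + 5*q^2*r^2 - 5*q*r^3 + r^4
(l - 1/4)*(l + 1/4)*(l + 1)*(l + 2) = l^4 + 3*l^3 + 31*l^2/16 - 3*l/16 - 1/8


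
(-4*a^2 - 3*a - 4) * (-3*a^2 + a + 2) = 12*a^4 + 5*a^3 + a^2 - 10*a - 8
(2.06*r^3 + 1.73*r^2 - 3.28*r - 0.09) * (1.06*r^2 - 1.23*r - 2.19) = 2.1836*r^5 - 0.7*r^4 - 10.1161*r^3 + 0.1503*r^2 + 7.2939*r + 0.1971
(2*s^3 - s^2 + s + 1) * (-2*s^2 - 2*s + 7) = -4*s^5 - 2*s^4 + 14*s^3 - 11*s^2 + 5*s + 7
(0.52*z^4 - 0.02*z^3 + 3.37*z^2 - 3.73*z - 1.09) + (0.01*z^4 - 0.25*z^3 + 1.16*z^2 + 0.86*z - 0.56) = 0.53*z^4 - 0.27*z^3 + 4.53*z^2 - 2.87*z - 1.65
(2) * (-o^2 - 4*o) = -2*o^2 - 8*o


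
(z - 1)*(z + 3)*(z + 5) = z^3 + 7*z^2 + 7*z - 15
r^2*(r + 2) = r^3 + 2*r^2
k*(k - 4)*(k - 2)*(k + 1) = k^4 - 5*k^3 + 2*k^2 + 8*k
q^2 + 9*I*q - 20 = (q + 4*I)*(q + 5*I)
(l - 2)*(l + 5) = l^2 + 3*l - 10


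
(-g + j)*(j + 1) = -g*j - g + j^2 + j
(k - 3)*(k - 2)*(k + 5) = k^3 - 19*k + 30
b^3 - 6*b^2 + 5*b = b*(b - 5)*(b - 1)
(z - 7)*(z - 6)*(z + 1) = z^3 - 12*z^2 + 29*z + 42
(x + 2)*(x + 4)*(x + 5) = x^3 + 11*x^2 + 38*x + 40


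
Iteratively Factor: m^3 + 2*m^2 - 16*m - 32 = (m + 4)*(m^2 - 2*m - 8) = (m - 4)*(m + 4)*(m + 2)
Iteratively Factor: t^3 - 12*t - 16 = (t + 2)*(t^2 - 2*t - 8) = (t - 4)*(t + 2)*(t + 2)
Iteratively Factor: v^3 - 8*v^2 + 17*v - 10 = (v - 5)*(v^2 - 3*v + 2) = (v - 5)*(v - 1)*(v - 2)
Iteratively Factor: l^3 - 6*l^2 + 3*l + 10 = (l - 5)*(l^2 - l - 2) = (l - 5)*(l + 1)*(l - 2)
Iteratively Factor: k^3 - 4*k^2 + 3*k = (k - 3)*(k^2 - k) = (k - 3)*(k - 1)*(k)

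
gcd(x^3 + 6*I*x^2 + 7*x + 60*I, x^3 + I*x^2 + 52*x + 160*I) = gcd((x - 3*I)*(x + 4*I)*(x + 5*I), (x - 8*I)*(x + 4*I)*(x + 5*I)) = x^2 + 9*I*x - 20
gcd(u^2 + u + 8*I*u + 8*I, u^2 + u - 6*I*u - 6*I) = u + 1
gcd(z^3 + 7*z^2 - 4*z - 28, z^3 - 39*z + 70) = z^2 + 5*z - 14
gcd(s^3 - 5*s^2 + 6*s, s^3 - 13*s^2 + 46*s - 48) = s^2 - 5*s + 6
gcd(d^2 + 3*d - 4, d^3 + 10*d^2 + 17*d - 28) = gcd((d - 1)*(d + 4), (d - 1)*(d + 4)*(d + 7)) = d^2 + 3*d - 4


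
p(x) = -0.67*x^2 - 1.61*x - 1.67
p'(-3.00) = 2.41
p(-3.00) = -2.87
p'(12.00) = -17.69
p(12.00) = -117.47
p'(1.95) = -4.22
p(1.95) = -7.36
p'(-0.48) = -0.97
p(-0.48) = -1.05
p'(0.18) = -1.85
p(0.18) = -1.98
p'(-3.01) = 2.42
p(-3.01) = -2.89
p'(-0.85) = -0.47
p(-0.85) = -0.79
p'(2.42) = -4.85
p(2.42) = -9.49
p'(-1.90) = 0.94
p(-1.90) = -1.03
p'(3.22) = -5.92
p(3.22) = -13.80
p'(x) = -1.34*x - 1.61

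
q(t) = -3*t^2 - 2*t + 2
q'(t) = -6*t - 2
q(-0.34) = 2.33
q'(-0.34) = 0.04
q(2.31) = -18.63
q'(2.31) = -15.86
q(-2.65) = -13.77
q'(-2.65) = 13.90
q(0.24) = 1.35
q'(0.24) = -3.44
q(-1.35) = -0.77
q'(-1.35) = 6.10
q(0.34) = 0.97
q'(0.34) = -4.04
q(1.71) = -10.19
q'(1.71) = -12.26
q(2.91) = -29.22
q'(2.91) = -19.46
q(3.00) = -31.00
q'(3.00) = -20.00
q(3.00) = -31.00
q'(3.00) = -20.00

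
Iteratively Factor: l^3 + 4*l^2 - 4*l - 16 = (l + 2)*(l^2 + 2*l - 8) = (l - 2)*(l + 2)*(l + 4)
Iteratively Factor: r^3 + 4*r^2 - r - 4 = (r + 4)*(r^2 - 1) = (r - 1)*(r + 4)*(r + 1)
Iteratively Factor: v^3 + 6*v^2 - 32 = (v + 4)*(v^2 + 2*v - 8) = (v + 4)^2*(v - 2)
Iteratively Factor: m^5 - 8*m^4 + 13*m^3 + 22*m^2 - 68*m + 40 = (m - 1)*(m^4 - 7*m^3 + 6*m^2 + 28*m - 40) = (m - 1)*(m + 2)*(m^3 - 9*m^2 + 24*m - 20) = (m - 2)*(m - 1)*(m + 2)*(m^2 - 7*m + 10) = (m - 2)^2*(m - 1)*(m + 2)*(m - 5)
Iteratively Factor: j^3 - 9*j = (j)*(j^2 - 9) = j*(j - 3)*(j + 3)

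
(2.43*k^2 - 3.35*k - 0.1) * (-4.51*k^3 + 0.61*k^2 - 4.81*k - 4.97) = -10.9593*k^5 + 16.5908*k^4 - 13.2808*k^3 + 3.9754*k^2 + 17.1305*k + 0.497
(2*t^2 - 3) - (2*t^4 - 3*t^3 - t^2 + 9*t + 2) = -2*t^4 + 3*t^3 + 3*t^2 - 9*t - 5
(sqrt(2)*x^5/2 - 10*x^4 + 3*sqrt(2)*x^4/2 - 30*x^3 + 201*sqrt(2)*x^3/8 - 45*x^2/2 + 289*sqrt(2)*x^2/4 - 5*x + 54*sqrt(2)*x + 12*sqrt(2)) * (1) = sqrt(2)*x^5/2 - 10*x^4 + 3*sqrt(2)*x^4/2 - 30*x^3 + 201*sqrt(2)*x^3/8 - 45*x^2/2 + 289*sqrt(2)*x^2/4 - 5*x + 54*sqrt(2)*x + 12*sqrt(2)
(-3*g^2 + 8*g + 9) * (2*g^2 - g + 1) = -6*g^4 + 19*g^3 + 7*g^2 - g + 9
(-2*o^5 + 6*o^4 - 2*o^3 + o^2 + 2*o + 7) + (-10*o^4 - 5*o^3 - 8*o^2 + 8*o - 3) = -2*o^5 - 4*o^4 - 7*o^3 - 7*o^2 + 10*o + 4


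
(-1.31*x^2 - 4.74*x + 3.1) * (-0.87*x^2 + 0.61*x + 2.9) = 1.1397*x^4 + 3.3247*x^3 - 9.3874*x^2 - 11.855*x + 8.99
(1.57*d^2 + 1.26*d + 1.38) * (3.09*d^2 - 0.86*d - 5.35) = 4.8513*d^4 + 2.5432*d^3 - 5.2189*d^2 - 7.9278*d - 7.383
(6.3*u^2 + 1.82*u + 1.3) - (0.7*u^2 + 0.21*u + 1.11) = 5.6*u^2 + 1.61*u + 0.19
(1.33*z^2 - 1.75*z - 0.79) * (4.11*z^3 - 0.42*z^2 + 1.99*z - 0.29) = 5.4663*z^5 - 7.7511*z^4 + 0.134799999999999*z^3 - 3.5364*z^2 - 1.0646*z + 0.2291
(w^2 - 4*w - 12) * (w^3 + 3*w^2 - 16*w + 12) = w^5 - w^4 - 40*w^3 + 40*w^2 + 144*w - 144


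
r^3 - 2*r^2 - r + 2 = (r - 2)*(r - 1)*(r + 1)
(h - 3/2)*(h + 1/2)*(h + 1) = h^3 - 7*h/4 - 3/4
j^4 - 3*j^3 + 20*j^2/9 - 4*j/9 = j*(j - 2)*(j - 2/3)*(j - 1/3)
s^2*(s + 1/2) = s^3 + s^2/2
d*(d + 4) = d^2 + 4*d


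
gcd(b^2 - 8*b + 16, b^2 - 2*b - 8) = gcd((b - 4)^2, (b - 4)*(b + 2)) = b - 4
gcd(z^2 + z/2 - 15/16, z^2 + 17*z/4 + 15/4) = z + 5/4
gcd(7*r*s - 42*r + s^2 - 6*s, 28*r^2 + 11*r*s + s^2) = 7*r + s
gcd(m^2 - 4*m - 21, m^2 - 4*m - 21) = m^2 - 4*m - 21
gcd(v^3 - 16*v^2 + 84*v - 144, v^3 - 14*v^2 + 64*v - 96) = v^2 - 10*v + 24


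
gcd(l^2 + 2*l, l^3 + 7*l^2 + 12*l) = l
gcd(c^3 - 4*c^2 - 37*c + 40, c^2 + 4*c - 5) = c^2 + 4*c - 5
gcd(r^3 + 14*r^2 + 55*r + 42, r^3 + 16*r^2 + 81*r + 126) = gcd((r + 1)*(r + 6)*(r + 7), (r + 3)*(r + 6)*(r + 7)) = r^2 + 13*r + 42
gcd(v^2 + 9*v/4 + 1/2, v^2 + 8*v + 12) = v + 2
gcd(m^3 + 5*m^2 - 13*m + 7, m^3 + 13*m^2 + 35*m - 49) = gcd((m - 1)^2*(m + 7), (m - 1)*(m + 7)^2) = m^2 + 6*m - 7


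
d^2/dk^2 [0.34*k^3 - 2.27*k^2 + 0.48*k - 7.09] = 2.04*k - 4.54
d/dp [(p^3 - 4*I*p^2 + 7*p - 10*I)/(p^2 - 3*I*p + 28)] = (p^4 - 6*I*p^3 + 65*p^2 - 204*I*p + 226)/(p^4 - 6*I*p^3 + 47*p^2 - 168*I*p + 784)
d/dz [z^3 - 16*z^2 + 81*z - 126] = 3*z^2 - 32*z + 81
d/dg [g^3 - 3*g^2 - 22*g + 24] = 3*g^2 - 6*g - 22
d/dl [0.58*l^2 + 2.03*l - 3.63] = 1.16*l + 2.03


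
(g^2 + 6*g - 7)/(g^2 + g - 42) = (g - 1)/(g - 6)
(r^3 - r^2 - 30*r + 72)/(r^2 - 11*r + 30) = (r^3 - r^2 - 30*r + 72)/(r^2 - 11*r + 30)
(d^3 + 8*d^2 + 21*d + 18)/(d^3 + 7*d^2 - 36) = (d^2 + 5*d + 6)/(d^2 + 4*d - 12)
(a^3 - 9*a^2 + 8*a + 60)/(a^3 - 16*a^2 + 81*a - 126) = (a^2 - 3*a - 10)/(a^2 - 10*a + 21)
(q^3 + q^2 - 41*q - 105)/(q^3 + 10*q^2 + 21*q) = (q^2 - 2*q - 35)/(q*(q + 7))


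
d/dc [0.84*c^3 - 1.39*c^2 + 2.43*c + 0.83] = 2.52*c^2 - 2.78*c + 2.43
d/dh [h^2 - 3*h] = 2*h - 3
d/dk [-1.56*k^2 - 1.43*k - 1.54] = -3.12*k - 1.43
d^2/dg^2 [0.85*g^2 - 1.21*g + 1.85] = 1.70000000000000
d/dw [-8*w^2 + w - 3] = 1 - 16*w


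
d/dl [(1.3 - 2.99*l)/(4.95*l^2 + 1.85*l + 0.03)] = (14.8005*l^2 - 12.87*l - 2.4947)/(24.5025*l^4 + 18.315*l^3 + 3.7195*l^2 + 0.111*l + 0.0009)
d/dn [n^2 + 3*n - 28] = 2*n + 3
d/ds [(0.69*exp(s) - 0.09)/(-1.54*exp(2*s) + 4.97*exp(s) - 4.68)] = (1.0626*exp(2*s) - 0.2772*exp(s) - 2.7819)*exp(s)/(2.3716*exp(4*s) - 15.3076*exp(3*s) + 39.1153*exp(2*s) - 46.5192*exp(s) + 21.9024)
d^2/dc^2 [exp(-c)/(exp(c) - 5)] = ((exp(c) - 5)^2 + (exp(c) - 5)*exp(c) + 2*exp(2*c))*exp(-c)/(exp(c) - 5)^3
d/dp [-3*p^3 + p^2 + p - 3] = -9*p^2 + 2*p + 1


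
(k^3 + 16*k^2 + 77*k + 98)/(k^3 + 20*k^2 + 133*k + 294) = (k + 2)/(k + 6)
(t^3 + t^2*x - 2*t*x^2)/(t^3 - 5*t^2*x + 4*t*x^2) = (-t - 2*x)/(-t + 4*x)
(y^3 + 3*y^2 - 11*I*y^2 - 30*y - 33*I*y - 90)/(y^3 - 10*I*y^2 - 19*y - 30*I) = (y + 3)/(y + I)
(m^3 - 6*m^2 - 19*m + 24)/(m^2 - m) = m - 5 - 24/m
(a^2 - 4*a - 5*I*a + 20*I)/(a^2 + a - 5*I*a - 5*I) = (a - 4)/(a + 1)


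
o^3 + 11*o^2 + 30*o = o*(o + 5)*(o + 6)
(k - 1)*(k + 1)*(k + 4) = k^3 + 4*k^2 - k - 4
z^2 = z^2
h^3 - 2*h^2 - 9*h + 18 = (h - 3)*(h - 2)*(h + 3)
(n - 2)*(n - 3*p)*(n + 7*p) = n^3 + 4*n^2*p - 2*n^2 - 21*n*p^2 - 8*n*p + 42*p^2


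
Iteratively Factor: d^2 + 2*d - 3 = (d - 1)*(d + 3)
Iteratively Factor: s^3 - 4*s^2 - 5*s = (s + 1)*(s^2 - 5*s) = s*(s + 1)*(s - 5)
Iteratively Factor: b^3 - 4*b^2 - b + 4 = (b - 1)*(b^2 - 3*b - 4) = (b - 4)*(b - 1)*(b + 1)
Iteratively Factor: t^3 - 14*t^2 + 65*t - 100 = (t - 5)*(t^2 - 9*t + 20) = (t - 5)*(t - 4)*(t - 5)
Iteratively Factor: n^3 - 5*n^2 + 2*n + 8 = (n + 1)*(n^2 - 6*n + 8) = (n - 2)*(n + 1)*(n - 4)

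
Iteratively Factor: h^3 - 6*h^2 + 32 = (h - 4)*(h^2 - 2*h - 8) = (h - 4)^2*(h + 2)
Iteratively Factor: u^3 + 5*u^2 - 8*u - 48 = (u - 3)*(u^2 + 8*u + 16) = (u - 3)*(u + 4)*(u + 4)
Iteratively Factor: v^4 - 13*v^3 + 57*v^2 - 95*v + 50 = (v - 5)*(v^3 - 8*v^2 + 17*v - 10) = (v - 5)*(v - 1)*(v^2 - 7*v + 10) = (v - 5)*(v - 2)*(v - 1)*(v - 5)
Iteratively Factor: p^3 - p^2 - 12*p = (p + 3)*(p^2 - 4*p) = p*(p + 3)*(p - 4)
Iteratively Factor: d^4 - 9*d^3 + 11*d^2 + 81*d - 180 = (d - 3)*(d^3 - 6*d^2 - 7*d + 60) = (d - 5)*(d - 3)*(d^2 - d - 12) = (d - 5)*(d - 3)*(d + 3)*(d - 4)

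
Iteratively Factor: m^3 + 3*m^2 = (m + 3)*(m^2) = m*(m + 3)*(m)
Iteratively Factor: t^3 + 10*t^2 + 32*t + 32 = (t + 4)*(t^2 + 6*t + 8) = (t + 2)*(t + 4)*(t + 4)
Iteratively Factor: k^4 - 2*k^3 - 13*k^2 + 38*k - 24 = (k + 4)*(k^3 - 6*k^2 + 11*k - 6) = (k - 1)*(k + 4)*(k^2 - 5*k + 6) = (k - 2)*(k - 1)*(k + 4)*(k - 3)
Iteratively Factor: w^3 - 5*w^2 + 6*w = (w - 2)*(w^2 - 3*w) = w*(w - 2)*(w - 3)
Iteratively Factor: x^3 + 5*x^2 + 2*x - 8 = (x - 1)*(x^2 + 6*x + 8) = (x - 1)*(x + 2)*(x + 4)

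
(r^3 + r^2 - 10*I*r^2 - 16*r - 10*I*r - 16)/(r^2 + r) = r - 10*I - 16/r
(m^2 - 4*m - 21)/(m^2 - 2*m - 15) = (m - 7)/(m - 5)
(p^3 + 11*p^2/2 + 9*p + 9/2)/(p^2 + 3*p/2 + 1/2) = (2*p^2 + 9*p + 9)/(2*p + 1)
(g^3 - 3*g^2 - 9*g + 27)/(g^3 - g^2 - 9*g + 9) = (g - 3)/(g - 1)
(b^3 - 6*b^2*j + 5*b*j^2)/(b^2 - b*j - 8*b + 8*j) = b*(b - 5*j)/(b - 8)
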